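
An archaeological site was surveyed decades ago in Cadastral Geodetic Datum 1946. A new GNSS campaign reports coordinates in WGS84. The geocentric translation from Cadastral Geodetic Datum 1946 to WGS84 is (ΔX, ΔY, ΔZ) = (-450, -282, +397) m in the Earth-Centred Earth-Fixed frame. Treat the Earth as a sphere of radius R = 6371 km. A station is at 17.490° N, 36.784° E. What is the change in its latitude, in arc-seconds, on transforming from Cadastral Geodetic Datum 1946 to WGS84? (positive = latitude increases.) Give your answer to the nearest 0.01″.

sin φ = 0.300539, cos φ = 0.953769, sin λ = 0.598800, cos λ = 0.800899.
North component: ΔN = −sin φ cos λ·ΔX − sin φ sin λ·ΔY + cos φ·ΔZ = −(0.300539)(0.800899)(-450) − (0.300539)(0.598800)(-282) + (0.953769)(397) = 537.71 m.
1° of latitude spans πR/180 = 111195 m, so Δφ = 537.71 / 111195 × 3600 = 17.409″.

Δφ = 17.41″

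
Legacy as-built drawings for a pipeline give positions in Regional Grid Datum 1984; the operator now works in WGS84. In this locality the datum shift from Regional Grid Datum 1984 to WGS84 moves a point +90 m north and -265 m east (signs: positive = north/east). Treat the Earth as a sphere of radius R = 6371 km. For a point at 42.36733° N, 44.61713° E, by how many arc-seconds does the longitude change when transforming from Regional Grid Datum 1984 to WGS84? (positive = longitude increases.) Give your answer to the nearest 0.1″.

At latitude 42.36733°, cos φ = 0.738840.
One radian of longitude at latitude φ spans R cos φ, so Δλ = ΔE / (R cos φ) = -265.0 / (6371000 × 0.738840) = -5.6297e-05 rad = -11.612″.

Δλ = -11.6″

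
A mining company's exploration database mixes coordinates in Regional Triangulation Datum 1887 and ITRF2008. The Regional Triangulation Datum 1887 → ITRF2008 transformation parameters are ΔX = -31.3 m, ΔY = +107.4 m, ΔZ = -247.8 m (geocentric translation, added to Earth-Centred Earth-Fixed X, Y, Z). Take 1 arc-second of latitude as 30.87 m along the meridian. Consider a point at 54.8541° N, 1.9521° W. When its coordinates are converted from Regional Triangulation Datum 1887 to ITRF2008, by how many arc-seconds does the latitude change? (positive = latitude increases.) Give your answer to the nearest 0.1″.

sin φ = 0.817689, cos φ = 0.575660, sin λ = -0.034064, cos λ = 0.999420.
North component: ΔN = −sin φ cos λ·ΔX − sin φ sin λ·ΔY + cos φ·ΔZ = −(0.817689)(0.999420)(-31.3) − (0.817689)(-0.034064)(107.4) + (0.575660)(-247.8) = -114.08 m.
1° of latitude spans 3600 × 30.87 = 111132 m, so Δφ = -114.08 / 111132 × 3600 = -3.695″.

Δφ = -3.7″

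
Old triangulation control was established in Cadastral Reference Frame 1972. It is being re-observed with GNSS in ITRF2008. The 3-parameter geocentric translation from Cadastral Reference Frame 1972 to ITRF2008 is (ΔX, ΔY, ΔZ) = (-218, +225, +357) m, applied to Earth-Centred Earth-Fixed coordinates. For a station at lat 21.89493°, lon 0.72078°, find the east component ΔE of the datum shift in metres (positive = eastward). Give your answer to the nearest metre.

ΔE = 228 m

At φ = 21.89493°, λ = 0.72078°: sin φ = 0.372906, cos φ = 0.927869, sin λ = 0.012580, cos λ = 0.999921.
ΔE = −sin λ·ΔX + cos λ·ΔY = −(0.012580)·(-218) + (0.999921)·(225) = 227.72 m.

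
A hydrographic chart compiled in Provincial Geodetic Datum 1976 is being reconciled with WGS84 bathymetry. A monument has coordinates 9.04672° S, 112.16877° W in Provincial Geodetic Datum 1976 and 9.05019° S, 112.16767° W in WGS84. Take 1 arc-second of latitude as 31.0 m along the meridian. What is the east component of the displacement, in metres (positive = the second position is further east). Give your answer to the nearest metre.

Δφ = -9.05019° − -9.04672° = -0.00347°; Δλ = -112.16767° − -112.16877° = +0.00110°.
1° of latitude = 3600 × 31.00 = 111600 m.
ΔN = Δφ × 111600 = -387.3 m; ΔE = Δλ × 111600 × cos(-9.04672°) = +0.00110 × 111600 × 0.987560 = 121.2 m.

ΔE = 121 m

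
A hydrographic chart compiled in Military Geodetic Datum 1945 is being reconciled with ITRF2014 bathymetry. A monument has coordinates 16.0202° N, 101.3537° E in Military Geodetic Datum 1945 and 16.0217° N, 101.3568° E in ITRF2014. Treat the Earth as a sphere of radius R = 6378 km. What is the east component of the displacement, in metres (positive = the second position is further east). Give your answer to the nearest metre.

Δφ = 16.0217° − 16.0202° = +0.0015°; Δλ = 101.3568° − 101.3537° = +0.0031°.
1° along a meridian = πR/180 = 111317 m.
ΔN = Δφ × 111317 = 167.0 m; ΔE = Δλ × 111317 × cos(16.0202°) = +0.0031 × 111317 × 0.961164 = 331.7 m.

ΔE = 332 m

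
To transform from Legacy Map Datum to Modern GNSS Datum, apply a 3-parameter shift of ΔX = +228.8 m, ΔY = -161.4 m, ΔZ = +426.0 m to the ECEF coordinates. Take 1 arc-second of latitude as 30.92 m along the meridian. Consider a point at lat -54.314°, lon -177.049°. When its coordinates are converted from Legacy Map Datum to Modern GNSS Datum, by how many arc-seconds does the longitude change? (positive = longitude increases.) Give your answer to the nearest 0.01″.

sin φ = -0.812226, cos φ = 0.583343, sin λ = -0.051482, cos λ = -0.998674.
East component: ΔE = −sin λ·ΔX + cos λ·ΔY = −(-0.051482)(228.8) + (-0.998674)(-161.4) = 172.97 m.
1° of latitude spans 3600 × 30.92 = 111312 m; at latitude φ, 1° of longitude spans that × cos φ = 64933.0 m, so Δλ = 172.97 / 64933.0 × 3600 = 9.589″.

Δλ = 9.59″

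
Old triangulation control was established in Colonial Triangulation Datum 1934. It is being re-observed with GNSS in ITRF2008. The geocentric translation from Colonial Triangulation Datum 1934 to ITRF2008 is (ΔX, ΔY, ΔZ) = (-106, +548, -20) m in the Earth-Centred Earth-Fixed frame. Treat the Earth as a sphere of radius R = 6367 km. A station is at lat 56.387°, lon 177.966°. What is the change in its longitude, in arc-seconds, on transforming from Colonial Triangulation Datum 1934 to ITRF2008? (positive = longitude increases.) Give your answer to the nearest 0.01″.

sin φ = 0.832796, cos φ = 0.553581, sin λ = 0.035493, cos λ = -0.999370.
East component: ΔE = −sin λ·ΔX + cos λ·ΔY = −(0.035493)(-106) + (-0.999370)(548) = -543.89 m.
1° of latitude spans πR/180 = 111125 m; at latitude φ, 1° of longitude spans that × cos φ = 61516.7 m, so Δλ = -543.89 / 61516.7 × 3600 = -31.829″.

Δλ = -31.83″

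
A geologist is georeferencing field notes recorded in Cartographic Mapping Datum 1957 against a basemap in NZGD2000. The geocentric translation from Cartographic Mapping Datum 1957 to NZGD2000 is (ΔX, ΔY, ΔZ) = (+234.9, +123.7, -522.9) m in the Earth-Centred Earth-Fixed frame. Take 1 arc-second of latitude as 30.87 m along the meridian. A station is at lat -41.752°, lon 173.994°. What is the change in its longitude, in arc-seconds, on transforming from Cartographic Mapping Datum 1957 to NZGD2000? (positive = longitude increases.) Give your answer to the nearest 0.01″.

Δλ = -6.41″

sin φ = -0.665908, cos φ = 0.746034, sin λ = 0.104633, cos λ = -0.994511.
East component: ΔE = −sin λ·ΔX + cos λ·ΔY = −(0.104633)(234.9) + (-0.994511)(123.7) = -147.60 m.
1° of latitude spans 3600 × 30.87 = 111132 m; at latitude φ, 1° of longitude spans that × cos φ = 82908.3 m, so Δλ = -147.60 / 82908.3 × 3600 = -6.409″.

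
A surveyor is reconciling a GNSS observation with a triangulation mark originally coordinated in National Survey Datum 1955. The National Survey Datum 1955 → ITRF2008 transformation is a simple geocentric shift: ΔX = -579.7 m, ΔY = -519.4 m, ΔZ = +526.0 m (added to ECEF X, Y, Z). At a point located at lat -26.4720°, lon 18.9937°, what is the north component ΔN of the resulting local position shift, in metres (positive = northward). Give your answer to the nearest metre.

ΔN = 151 m

The local north axis is (−sin φ cos λ, −sin φ sin λ, cos φ), giving ΔN = -244.338 − 75.354 + 470.850 = 151.16 m.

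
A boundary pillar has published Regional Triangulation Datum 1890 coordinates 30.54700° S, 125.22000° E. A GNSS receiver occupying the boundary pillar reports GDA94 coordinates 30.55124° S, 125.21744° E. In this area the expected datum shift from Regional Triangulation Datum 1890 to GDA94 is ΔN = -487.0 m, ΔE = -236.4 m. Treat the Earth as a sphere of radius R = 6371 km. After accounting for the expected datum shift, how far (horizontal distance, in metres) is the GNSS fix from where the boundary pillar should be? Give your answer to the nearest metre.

18 m

Observed coordinate differences: Δφ = -0.00424°, Δλ = -0.00256°.
Converting to metres (1° lat = 111195 m, cos φ = 0.861213): observed ΔN = -471.5 m, observed ΔE = -245.2 m.
Subtracting the expected shift leaves a residual of -471.5 − (-487.0) = 15.5 m north and -245.2 − (-236.4) = -8.8 m east.
Residual distance = √(15.5² + (-8.8)²) = 17.8 m.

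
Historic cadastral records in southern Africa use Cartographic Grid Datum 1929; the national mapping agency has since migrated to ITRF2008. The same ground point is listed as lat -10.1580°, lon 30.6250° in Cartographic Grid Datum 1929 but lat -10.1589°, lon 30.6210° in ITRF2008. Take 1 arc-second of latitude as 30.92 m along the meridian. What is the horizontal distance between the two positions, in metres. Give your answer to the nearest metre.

450 m

Δφ = -10.1589° − -10.1580° = -0.0009°; Δλ = 30.6210° − 30.6250° = -0.0040°.
1° of latitude = 3600 × 30.92 = 111312 m.
ΔN = Δφ × 111312 = -100.2 m; ΔE = Δλ × 111312 × cos(-10.1580°) = -0.0040 × 111312 × 0.984325 = -438.3 m.
Distance = √(ΔE² + ΔN²) = √((-438.3)² + (-100.2)²) = 449.6 m.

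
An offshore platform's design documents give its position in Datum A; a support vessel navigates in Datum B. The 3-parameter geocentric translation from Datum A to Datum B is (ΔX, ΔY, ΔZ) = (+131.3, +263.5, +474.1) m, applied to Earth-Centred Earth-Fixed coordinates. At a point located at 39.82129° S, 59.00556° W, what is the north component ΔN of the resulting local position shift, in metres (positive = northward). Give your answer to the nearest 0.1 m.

ΔN = 262.8 m

At φ = -39.82129°, λ = -59.00556°: sin φ = -0.640395, cos φ = 0.768046, sin λ = -0.857217, cos λ = 0.514955.
ΔN = −sin φ cos λ·ΔX − sin φ sin λ·ΔY + cos φ·ΔZ = −(-0.640395)(0.514955)(131.3) − (-0.640395)(-0.857217)(263.5) + (0.768046)(474.1) = 262.78 m.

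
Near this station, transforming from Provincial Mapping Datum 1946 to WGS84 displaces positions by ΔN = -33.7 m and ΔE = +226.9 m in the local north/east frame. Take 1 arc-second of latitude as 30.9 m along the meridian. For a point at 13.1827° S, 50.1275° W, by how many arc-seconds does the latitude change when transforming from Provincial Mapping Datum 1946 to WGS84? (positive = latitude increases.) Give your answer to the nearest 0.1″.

1″ of latitude = 30.90 m, so Δφ = -33.7 / 30.90 = -1.091″.

Δφ = -1.1″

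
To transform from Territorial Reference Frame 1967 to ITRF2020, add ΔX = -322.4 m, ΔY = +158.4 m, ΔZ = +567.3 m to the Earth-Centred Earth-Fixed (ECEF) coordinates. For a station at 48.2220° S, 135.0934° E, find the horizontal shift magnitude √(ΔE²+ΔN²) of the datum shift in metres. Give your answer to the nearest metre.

642 m

The local east axis at (φ, λ) is (−sin λ, cos λ, 0), so ΔE = −sin(135.0934°)·(-322.4) + cos(135.0934°)·158.4 = 115.41 m.
The local north axis is (−sin φ cos λ, −sin φ sin λ, cos φ), giving ΔN = 170.282 + 83.390 + 377.961 = 631.63 m.
Horizontal magnitude = √(ΔE² + ΔN²) = √(115.41² + 631.63²) = 642.09 m.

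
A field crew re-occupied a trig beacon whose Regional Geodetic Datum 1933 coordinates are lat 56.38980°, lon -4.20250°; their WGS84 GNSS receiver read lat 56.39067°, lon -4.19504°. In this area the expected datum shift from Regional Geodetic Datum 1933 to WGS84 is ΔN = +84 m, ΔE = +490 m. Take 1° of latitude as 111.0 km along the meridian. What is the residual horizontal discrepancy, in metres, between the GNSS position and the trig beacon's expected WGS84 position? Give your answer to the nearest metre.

Observed coordinate differences: Δφ = +0.00087°, Δλ = +0.00746°.
Converting to metres (1° lat = 111000 m, cos φ = 0.553540): observed ΔN = 96.6 m, observed ΔE = 458.4 m.
Subtracting the expected shift leaves a residual of 96.6 − (84) = 12.6 m north and 458.4 − (490) = -31.6 m east.
Residual distance = √(12.6² + (-31.6)²) = 34.0 m.

34 m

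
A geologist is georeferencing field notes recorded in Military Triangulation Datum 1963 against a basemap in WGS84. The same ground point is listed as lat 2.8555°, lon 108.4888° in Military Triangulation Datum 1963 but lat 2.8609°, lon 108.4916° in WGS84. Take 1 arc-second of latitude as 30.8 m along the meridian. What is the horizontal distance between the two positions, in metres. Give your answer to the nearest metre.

Δφ = 2.8609° − 2.8555° = +0.0054°; Δλ = 108.4916° − 108.4888° = +0.0028°.
1° of latitude = 3600 × 30.80 = 110880 m.
ΔN = Δφ × 110880 = 598.8 m; ΔE = Δλ × 110880 × cos(2.8555°) = +0.0028 × 110880 × 0.998758 = 310.1 m.
Distance = √(ΔE² + ΔN²) = √(310.1² + 598.8²) = 674.3 m.

674 m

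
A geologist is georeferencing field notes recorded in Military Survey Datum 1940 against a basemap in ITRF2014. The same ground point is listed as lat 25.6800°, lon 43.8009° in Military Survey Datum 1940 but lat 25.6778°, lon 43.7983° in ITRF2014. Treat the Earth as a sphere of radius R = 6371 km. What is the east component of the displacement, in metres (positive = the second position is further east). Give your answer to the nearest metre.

Δφ = 25.6778° − 25.6800° = -0.0022°; Δλ = 43.7983° − 43.8009° = -0.0026°.
1° along a meridian = πR/180 = 111195 m.
ΔN = Δφ × 111195 = -244.6 m; ΔE = Δλ × 111195 × cos(25.6800°) = -0.0026 × 111195 × 0.901228 = -260.6 m.

ΔE = -261 m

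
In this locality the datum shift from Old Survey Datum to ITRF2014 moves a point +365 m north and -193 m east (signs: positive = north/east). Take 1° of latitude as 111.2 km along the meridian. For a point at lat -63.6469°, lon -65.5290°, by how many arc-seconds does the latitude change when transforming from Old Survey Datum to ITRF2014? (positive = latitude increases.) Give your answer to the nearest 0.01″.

1° of latitude = 111.2 km, so Δφ = 365.0 / 111200 = 0.0032824° = 11.817″.

Δφ = 11.82″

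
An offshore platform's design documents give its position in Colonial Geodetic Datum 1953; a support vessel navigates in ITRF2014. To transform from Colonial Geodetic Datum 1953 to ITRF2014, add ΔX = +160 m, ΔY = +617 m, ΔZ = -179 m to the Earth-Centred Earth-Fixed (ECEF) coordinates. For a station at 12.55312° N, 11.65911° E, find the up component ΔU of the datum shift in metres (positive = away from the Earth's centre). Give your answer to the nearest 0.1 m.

At φ = 12.55312°, λ = 11.65911°: sin φ = 0.217345, cos φ = 0.976095, sin λ = 0.202088, cos λ = 0.979367.
ΔU = cos φ cos λ·ΔX + cos φ sin λ·ΔY + sin φ·ΔZ = (0.976095)(0.979367)(160) + (0.976095)(0.202088)(617) + (0.217345)(-179) = 235.76 m.

ΔU = 235.8 m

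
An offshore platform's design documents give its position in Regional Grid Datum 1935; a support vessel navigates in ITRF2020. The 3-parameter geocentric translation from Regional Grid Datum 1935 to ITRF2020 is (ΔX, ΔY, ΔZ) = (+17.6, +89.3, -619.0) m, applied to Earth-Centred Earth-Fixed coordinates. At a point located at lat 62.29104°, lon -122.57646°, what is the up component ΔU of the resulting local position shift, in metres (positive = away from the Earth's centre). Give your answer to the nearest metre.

ΔU = -587 m

The local up (radial) axis is (cos φ cos λ, cos φ sin λ, sin φ), giving ΔU = -4.406 − 34.990 − 548.014 = -587.41 m.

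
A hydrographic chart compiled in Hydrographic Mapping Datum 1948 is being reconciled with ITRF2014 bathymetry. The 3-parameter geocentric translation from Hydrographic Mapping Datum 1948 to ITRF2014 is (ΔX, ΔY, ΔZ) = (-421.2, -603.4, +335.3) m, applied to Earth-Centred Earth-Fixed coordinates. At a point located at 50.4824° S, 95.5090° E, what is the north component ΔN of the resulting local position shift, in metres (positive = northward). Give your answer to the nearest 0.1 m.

ΔN = -218.8 m

At φ = -50.4824°, λ = 95.5090°: sin φ = -0.771429, cos φ = 0.636315, sin λ = 0.995381, cos λ = -0.096002.
ΔN = −sin φ cos λ·ΔX − sin φ sin λ·ΔY + cos φ·ΔZ = −(-0.771429)(-0.096002)(-421.2) − (-0.771429)(0.995381)(-603.4) + (0.636315)(335.3) = -218.78 m.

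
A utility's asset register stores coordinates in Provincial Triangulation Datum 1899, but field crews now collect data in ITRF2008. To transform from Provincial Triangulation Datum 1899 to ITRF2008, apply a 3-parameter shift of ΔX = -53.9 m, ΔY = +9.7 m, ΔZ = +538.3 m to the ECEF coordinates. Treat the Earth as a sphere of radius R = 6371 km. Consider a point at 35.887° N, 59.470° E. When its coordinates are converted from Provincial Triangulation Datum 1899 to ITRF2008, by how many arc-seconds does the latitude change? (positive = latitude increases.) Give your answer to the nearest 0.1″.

Δφ = 14.5″

sin φ = 0.586189, cos φ = 0.810175, sin λ = 0.861363, cos λ = 0.507989.
North component: ΔN = −sin φ cos λ·ΔX − sin φ sin λ·ΔY + cos φ·ΔZ = −(0.586189)(0.507989)(-53.9) − (0.586189)(0.861363)(9.7) + (0.810175)(538.3) = 447.27 m.
1° of latitude spans πR/180 = 111195 m, so Δφ = 447.27 / 111195 × 3600 = 14.481″.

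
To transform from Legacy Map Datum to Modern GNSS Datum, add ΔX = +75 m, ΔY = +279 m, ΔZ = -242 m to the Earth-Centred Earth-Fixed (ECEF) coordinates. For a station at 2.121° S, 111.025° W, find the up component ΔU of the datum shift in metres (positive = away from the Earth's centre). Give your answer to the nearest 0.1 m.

The local up (radial) axis is (cos φ cos λ, cos φ sin λ, sin φ), giving ΔU = -26.890 − 260.247 + 8.956 = -278.18 m.

ΔU = -278.2 m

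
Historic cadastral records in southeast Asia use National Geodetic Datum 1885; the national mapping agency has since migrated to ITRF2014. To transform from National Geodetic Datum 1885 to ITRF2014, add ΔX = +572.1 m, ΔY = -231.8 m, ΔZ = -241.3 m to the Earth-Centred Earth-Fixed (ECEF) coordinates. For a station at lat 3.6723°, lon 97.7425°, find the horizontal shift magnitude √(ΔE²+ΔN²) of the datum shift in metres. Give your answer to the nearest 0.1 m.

The local east axis at (φ, λ) is (−sin λ, cos λ, 0), so ΔE = −sin(97.7425°)·572.1 + cos(97.7425°)·(-231.8) = -535.66 m.
The local north axis is (−sin φ cos λ, −sin φ sin λ, cos φ), giving ΔN = 4.937 + 14.711 − 240.805 = -221.16 m.
Horizontal magnitude = √(ΔE² + ΔN²) = √((-535.66)² + (-221.16)²) = 579.52 m.

579.5 m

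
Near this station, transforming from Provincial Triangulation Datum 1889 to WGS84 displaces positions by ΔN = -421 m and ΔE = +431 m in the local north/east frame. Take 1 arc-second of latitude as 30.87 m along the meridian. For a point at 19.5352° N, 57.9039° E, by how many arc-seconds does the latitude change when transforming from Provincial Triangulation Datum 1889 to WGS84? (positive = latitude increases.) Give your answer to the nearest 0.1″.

1″ of latitude = 30.87 m, so Δφ = -421.0 / 30.87 = -13.638″.

Δφ = -13.6″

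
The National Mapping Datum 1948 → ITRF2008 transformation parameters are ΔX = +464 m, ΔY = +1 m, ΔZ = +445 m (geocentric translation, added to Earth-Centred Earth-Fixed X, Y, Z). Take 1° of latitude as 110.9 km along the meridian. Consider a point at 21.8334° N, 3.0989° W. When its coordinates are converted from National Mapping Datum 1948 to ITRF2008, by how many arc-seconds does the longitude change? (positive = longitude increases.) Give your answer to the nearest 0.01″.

Δλ = 0.91″

sin φ = 0.371909, cos φ = 0.928269, sin λ = -0.054060, cos λ = 0.998538.
East component: ΔE = −sin λ·ΔX + cos λ·ΔY = −(-0.054060)(464) + (0.998538)(1) = 26.08 m.
1° of latitude spans 110900 m; at latitude φ, 1° of longitude spans that × cos φ = 102945.1 m, so Δλ = 26.08 / 102945.1 × 3600 = 0.912″.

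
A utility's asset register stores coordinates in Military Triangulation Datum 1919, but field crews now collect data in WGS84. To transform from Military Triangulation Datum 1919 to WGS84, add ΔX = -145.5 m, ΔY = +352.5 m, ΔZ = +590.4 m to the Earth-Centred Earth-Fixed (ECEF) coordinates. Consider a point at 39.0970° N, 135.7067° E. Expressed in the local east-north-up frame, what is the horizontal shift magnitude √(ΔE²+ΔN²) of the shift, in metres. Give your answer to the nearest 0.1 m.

281.1 m

The local east axis at (φ, λ) is (−sin λ, cos λ, 0), so ΔE = −sin(135.7067°)·(-145.5) + cos(135.7067°)·352.5 = -150.70 m.
The local north axis is (−sin φ cos λ, −sin φ sin λ, cos φ), giving ΔN = -65.678 − 155.238 + 458.197 = 237.28 m.
Horizontal magnitude = √(ΔE² + ΔN²) = √((-150.70)² + 237.28²) = 281.09 m.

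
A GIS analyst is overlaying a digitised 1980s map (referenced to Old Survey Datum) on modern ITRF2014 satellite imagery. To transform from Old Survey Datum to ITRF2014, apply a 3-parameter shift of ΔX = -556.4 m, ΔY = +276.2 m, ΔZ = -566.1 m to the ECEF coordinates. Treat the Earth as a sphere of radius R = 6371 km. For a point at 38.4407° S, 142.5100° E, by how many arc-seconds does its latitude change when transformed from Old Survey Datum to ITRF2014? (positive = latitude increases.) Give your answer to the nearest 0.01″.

Δφ = -2.09″

sin φ = -0.621704, cos φ = 0.783252, sin λ = 0.608623, cos λ = -0.793460.
North component: ΔN = −sin φ cos λ·ΔX − sin φ sin λ·ΔY + cos φ·ΔZ = −(-0.621704)(-0.793460)(-556.4) − (-0.621704)(0.608623)(276.2) + (0.783252)(-566.1) = -64.42 m.
1° of latitude spans πR/180 = 111195 m, so Δφ = -64.42 / 111195 × 3600 = -2.086″.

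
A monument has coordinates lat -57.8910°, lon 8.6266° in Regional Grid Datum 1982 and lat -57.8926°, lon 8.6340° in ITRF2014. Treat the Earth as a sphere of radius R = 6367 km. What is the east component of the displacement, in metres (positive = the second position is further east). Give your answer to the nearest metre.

ΔE = 437 m

Δφ = -57.8926° − -57.8910° = -0.0016°; Δλ = 8.6340° − 8.6266° = +0.0074°.
1° along a meridian = πR/180 = 111125 m.
ΔN = Δφ × 111125 = -177.8 m; ΔE = Δλ × 111125 × cos(-57.8910°) = +0.0074 × 111125 × 0.531532 = 437.1 m.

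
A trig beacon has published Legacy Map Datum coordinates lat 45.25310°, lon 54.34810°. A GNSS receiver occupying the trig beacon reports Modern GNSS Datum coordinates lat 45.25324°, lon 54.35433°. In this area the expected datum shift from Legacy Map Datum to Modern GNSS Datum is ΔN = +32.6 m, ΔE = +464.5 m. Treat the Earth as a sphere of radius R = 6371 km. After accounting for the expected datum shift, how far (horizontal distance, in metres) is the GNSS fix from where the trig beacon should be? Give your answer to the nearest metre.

Observed coordinate differences: Δφ = +0.00014°, Δλ = +0.00623°.
Converting to metres (1° lat = 111195 m, cos φ = 0.703976): observed ΔN = 15.6 m, observed ΔE = 487.7 m.
Subtracting the expected shift leaves a residual of 15.6 − (32.6) = -17.0 m north and 487.7 − (464.5) = 23.2 m east.
Residual distance = √((-17.0)² + 23.2²) = 28.8 m.

29 m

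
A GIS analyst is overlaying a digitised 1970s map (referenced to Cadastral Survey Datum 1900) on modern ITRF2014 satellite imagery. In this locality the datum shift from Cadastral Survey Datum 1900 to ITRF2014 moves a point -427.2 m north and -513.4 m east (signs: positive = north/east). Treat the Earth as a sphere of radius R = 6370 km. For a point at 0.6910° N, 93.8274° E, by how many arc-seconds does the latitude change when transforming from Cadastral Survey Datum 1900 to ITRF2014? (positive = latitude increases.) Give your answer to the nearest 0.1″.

Δφ = -13.8″

On a sphere of radius R, 1 rad of latitude = R, so Δφ = ΔN / R = -427.2 / 6370000 = -6.7064e-05 rad = -13.833″.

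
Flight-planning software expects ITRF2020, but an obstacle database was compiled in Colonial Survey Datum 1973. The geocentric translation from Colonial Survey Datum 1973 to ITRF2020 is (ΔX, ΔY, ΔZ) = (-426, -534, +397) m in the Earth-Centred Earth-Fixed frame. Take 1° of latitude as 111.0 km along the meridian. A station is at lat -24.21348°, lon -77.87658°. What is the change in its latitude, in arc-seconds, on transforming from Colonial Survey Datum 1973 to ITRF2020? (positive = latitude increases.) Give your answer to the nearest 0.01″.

Δφ = 17.50″

sin φ = -0.410138, cos φ = 0.912024, sin λ = -0.977697, cos λ = 0.210018.
North component: ΔN = −sin φ cos λ·ΔX − sin φ sin λ·ΔY + cos φ·ΔZ = −(-0.410138)(0.210018)(-426) − (-0.410138)(-0.977697)(-534) + (0.912024)(397) = 539.51 m.
1° of latitude spans 111000 m, so Δφ = 539.51 / 111000 × 3600 = 17.498″.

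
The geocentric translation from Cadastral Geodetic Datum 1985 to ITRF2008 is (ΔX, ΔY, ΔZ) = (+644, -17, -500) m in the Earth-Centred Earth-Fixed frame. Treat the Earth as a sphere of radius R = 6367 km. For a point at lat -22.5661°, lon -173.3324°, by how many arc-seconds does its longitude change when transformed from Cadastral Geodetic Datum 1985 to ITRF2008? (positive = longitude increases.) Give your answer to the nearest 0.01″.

sin φ = -0.383749, cos φ = 0.923437, sin λ = -0.116109, cos λ = -0.993236.
East component: ΔE = −sin λ·ΔX + cos λ·ΔY = −(-0.116109)(644) + (-0.993236)(-17) = 91.66 m.
1° of latitude spans πR/180 = 111125 m; at latitude φ, 1° of longitude spans that × cos φ = 102617.1 m, so Δλ = 91.66 / 102617.1 × 3600 = 3.216″.

Δλ = 3.22″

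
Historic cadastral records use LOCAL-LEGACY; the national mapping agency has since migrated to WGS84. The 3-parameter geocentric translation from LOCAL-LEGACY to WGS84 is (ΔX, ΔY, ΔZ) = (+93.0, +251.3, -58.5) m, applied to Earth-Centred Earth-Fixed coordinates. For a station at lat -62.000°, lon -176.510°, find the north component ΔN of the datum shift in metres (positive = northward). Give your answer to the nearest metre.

ΔN = -123 m

At φ = -62.000°, λ = -176.510°: sin φ = -0.882948, cos φ = 0.469472, sin λ = -0.060874, cos λ = -0.998145.
ΔN = −sin φ cos λ·ΔX − sin φ sin λ·ΔY + cos φ·ΔZ = −(-0.882948)(-0.998145)(93.0) − (-0.882948)(-0.060874)(251.3) + (0.469472)(-58.5) = -122.93 m.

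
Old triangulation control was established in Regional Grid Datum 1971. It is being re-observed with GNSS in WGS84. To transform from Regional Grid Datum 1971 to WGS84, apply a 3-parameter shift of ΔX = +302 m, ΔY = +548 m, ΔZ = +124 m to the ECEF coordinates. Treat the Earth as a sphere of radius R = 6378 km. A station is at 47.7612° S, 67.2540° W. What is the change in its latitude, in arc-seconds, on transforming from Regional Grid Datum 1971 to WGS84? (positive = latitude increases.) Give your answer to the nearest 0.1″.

Δφ = -6.6″

sin φ = -0.740350, cos φ = 0.672222, sin λ = -0.922228, cos λ = 0.386647.
North component: ΔN = −sin φ cos λ·ΔX − sin φ sin λ·ΔY + cos φ·ΔZ = −(-0.740350)(0.386647)(302) − (-0.740350)(-0.922228)(548) + (0.672222)(124) = -204.35 m.
1° of latitude spans πR/180 = 111317 m, so Δφ = -204.35 / 111317 × 3600 = -6.609″.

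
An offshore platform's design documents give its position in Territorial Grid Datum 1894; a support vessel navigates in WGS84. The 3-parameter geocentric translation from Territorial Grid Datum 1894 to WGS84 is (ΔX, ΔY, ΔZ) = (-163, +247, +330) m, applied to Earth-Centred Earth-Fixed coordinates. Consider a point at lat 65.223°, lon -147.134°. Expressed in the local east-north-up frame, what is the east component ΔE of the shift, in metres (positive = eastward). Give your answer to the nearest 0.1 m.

At φ = 65.223°, λ = -147.134°: sin φ = 0.907946, cos φ = 0.419088, sin λ = -0.542676, cos λ = -0.839942.
ΔE = −sin λ·ΔX + cos λ·ΔY = −(-0.542676)·(-163) + (-0.839942)·(247) = -295.92 m.

ΔE = -295.9 m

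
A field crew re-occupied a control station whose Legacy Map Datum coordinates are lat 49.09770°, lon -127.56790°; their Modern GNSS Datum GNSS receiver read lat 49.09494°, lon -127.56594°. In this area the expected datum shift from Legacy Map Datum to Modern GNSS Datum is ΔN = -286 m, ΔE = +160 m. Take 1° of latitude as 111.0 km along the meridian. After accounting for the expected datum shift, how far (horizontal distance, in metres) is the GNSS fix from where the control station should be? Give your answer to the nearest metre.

27 m

Observed coordinate differences: Δφ = -0.00276°, Δλ = +0.00196°.
Converting to metres (1° lat = 111000 m, cos φ = 0.654771): observed ΔN = -306.4 m, observed ΔE = 142.5 m.
Subtracting the expected shift leaves a residual of -306.4 − (-286) = -20.4 m north and 142.5 − (160) = -17.5 m east.
Residual distance = √((-20.4)² + (-17.5)²) = 26.9 m.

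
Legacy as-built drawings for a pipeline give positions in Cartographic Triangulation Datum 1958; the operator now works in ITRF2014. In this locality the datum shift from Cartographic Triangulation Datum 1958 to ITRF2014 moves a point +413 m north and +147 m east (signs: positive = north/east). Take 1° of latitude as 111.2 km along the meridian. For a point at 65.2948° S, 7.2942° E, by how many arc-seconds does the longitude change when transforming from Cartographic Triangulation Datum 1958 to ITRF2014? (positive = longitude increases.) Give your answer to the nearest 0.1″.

At latitude -65.2948°, cos φ = 0.417950.
1° of longitude at this latitude = 111.2 × cos φ = 46.48 km, so Δλ = 147.0 / 46476.0 = 0.0031629° = 11.387″.

Δλ = 11.4″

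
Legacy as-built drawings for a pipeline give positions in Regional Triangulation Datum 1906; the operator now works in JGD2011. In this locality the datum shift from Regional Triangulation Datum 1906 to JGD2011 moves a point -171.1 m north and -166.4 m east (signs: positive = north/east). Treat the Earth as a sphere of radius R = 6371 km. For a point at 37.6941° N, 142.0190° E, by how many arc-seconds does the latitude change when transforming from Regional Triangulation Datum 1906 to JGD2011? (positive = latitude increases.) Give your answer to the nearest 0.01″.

On a sphere of radius R, 1 rad of latitude = R, so Δφ = ΔN / R = -171.1 / 6371000 = -2.6856e-05 rad = -5.539″.

Δφ = -5.54″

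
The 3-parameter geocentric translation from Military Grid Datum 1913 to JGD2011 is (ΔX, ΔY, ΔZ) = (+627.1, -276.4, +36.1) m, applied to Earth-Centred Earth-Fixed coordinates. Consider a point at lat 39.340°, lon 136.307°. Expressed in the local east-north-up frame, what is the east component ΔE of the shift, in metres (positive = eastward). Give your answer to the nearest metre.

ΔE = -233 m

At φ = 39.340°, λ = 136.307°: sin φ = 0.633921, cos φ = 0.773398, sin λ = 0.690794, cos λ = -0.723052.
ΔE = −sin λ·ΔX + cos λ·ΔY = −(0.690794)·(627.1) + (-0.723052)·(-276.4) = -233.35 m.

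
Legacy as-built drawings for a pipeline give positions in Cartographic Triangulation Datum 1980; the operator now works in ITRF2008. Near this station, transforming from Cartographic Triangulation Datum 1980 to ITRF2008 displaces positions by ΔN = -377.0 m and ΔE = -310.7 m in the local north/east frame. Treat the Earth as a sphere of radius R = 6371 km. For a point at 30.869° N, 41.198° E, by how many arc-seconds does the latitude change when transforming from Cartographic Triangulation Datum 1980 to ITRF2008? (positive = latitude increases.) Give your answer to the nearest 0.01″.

On a sphere of radius R, 1 rad of latitude = R, so Δφ = ΔN / R = -377.0 / 6371000 = -5.9174e-05 rad = -12.206″.

Δφ = -12.21″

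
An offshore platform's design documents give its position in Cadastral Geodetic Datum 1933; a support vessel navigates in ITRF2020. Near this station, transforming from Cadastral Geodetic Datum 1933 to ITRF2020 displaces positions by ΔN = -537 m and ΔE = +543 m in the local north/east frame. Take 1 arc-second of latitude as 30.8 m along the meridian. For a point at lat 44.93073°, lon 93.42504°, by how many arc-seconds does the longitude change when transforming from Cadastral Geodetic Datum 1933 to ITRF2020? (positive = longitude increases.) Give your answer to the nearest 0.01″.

At latitude 44.93073°, cos φ = 0.707961.
1″ of longitude at this latitude = 30.80 × cos φ = 21.8052 m, so Δλ = 543.0 / 21.8052 = 24.902″.

Δλ = 24.90″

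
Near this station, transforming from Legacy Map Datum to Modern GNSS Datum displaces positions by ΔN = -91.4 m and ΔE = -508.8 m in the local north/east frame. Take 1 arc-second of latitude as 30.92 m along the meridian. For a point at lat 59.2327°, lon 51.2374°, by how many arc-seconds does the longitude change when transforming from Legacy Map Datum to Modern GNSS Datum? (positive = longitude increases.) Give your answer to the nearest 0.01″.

Δλ = -32.17″

At latitude 59.2327°, cos φ = 0.511553.
1″ of longitude at this latitude = 30.92 × cos φ = 15.8172 m, so Δλ = -508.8 / 15.8172 = -32.168″.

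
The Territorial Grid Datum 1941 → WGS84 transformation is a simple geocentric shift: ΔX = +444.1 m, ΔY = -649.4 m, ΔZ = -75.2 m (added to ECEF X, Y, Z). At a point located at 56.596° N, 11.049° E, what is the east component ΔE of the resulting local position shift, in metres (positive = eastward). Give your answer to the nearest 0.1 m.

At φ = 56.596°, λ = 11.049°: sin φ = 0.834809, cos φ = 0.550539, sin λ = 0.191648, cos λ = 0.981464.
ΔE = −sin λ·ΔX + cos λ·ΔY = −(0.191648)·(444.1) + (0.981464)·(-649.4) = -722.47 m.

ΔE = -722.5 m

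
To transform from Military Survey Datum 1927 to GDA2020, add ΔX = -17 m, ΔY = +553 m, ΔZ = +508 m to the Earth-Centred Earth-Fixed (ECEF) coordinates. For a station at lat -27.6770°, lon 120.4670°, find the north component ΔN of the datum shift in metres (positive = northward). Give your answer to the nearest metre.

At φ = -27.6770°, λ = 120.4670°: sin φ = -0.464487, cos φ = 0.885580, sin λ = 0.861921, cos λ = -0.507042.
ΔN = −sin φ cos λ·ΔX − sin φ sin λ·ΔY + cos φ·ΔZ = −(-0.464487)(-0.507042)(-17) − (-0.464487)(0.861921)(553) + (0.885580)(508) = 675.27 m.

ΔN = 675 m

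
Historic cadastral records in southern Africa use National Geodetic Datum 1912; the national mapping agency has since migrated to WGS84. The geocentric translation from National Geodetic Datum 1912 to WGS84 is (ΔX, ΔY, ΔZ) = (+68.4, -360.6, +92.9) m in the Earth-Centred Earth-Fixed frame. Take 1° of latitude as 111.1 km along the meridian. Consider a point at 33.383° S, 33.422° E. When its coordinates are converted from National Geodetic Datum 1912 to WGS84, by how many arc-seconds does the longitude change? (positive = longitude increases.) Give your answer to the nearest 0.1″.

sin φ = -0.550233, cos φ = 0.835011, sin λ = 0.550801, cos λ = 0.834636.
East component: ΔE = −sin λ·ΔX + cos λ·ΔY = −(0.550801)(68.4) + (0.834636)(-360.6) = -338.64 m.
1° of latitude spans 111100 m; at latitude φ, 1° of longitude spans that × cos φ = 92769.7 m, so Δλ = -338.64 / 92769.7 × 3600 = -13.141″.

Δλ = -13.1″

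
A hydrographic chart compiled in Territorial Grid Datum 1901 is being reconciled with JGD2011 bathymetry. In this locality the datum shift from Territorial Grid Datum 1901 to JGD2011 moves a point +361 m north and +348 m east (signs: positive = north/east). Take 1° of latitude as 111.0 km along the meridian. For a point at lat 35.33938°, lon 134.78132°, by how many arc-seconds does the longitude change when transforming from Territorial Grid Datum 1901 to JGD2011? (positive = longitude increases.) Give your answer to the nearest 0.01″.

At latitude 35.33938°, cos φ = 0.815740.
1° of longitude at this latitude = 111.0 × cos φ = 90.55 km, so Δλ = 348.0 / 90547.2 = 0.0038433° = 13.836″.

Δλ = 13.84″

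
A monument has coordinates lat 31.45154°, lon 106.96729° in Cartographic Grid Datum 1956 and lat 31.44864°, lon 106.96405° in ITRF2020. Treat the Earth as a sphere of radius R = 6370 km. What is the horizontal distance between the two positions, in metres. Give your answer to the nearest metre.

445 m

Δφ = 31.44864° − 31.45154° = -0.00290°; Δλ = 106.96405° − 106.96729° = -0.00324°.
1° along a meridian = πR/180 = 111177 m.
ΔN = Δφ × 111177 = -322.4 m; ΔE = Δλ × 111177 × cos(31.45154°) = -0.00324 × 111177 × 0.853082 = -307.3 m.
Distance = √(ΔE² + ΔN²) = √((-307.3)² + (-322.4)²) = 445.4 m.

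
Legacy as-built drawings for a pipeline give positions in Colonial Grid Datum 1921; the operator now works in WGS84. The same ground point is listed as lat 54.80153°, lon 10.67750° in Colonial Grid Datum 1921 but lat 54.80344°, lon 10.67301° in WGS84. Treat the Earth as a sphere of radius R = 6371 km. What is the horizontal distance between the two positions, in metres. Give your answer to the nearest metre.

Δφ = 54.80344° − 54.80153° = +0.00191°; Δλ = 10.67301° − 10.67750° = -0.00449°.
1° along a meridian = πR/180 = 111195 m.
ΔN = Δφ × 111195 = 212.4 m; ΔE = Δλ × 111195 × cos(54.80153°) = -0.00449 × 111195 × 0.576410 = -287.8 m.
Distance = √(ΔE² + ΔN²) = √((-287.8)² + 212.4²) = 357.7 m.

358 m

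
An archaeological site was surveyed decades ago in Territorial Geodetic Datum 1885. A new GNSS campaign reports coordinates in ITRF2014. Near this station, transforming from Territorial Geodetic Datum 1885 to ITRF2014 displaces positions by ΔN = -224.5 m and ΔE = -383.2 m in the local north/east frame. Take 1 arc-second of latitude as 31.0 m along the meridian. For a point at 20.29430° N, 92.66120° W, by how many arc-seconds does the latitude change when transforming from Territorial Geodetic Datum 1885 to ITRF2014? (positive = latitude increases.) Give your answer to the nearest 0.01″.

1″ of latitude = 31.00 m, so Δφ = -224.5 / 31.00 = -7.242″.

Δφ = -7.24″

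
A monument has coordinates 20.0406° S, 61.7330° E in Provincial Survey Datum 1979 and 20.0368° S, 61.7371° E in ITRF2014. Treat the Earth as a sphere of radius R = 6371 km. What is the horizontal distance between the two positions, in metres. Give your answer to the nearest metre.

602 m

Δφ = -20.0368° − -20.0406° = +0.0038°; Δλ = 61.7371° − 61.7330° = +0.0041°.
1° along a meridian = πR/180 = 111195 m.
ΔN = Δφ × 111195 = 422.5 m; ΔE = Δλ × 111195 × cos(-20.0406°) = +0.0041 × 111195 × 0.939450 = 428.3 m.
Distance = √(ΔE² + ΔN²) = √(428.3² + 422.5²) = 601.6 m.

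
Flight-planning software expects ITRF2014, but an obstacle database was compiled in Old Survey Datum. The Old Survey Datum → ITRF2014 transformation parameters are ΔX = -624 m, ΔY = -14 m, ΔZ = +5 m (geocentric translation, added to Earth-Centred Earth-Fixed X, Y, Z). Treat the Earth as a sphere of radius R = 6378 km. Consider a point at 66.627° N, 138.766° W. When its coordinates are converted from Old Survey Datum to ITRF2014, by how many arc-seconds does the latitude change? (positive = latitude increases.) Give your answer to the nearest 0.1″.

sin φ = 0.917942, cos φ = 0.396715, sin λ = -0.659136, cos λ = -0.752024.
North component: ΔN = −sin φ cos λ·ΔX − sin φ sin λ·ΔY + cos φ·ΔZ = −(0.917942)(-0.752024)(-624) − (0.917942)(-0.659136)(-14) + (0.396715)(5) = -437.24 m.
1° of latitude spans πR/180 = 111317 m, so Δφ = -437.24 / 111317 × 3600 = -14.140″.

Δφ = -14.1″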